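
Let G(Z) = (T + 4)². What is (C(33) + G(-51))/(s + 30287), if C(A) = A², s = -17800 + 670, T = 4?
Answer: 1153/13157 ≈ 0.087634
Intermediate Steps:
G(Z) = 64 (G(Z) = (4 + 4)² = 8² = 64)
s = -17130
(C(33) + G(-51))/(s + 30287) = (33² + 64)/(-17130 + 30287) = (1089 + 64)/13157 = 1153*(1/13157) = 1153/13157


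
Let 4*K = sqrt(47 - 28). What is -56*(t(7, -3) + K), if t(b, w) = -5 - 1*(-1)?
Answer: 224 - 14*sqrt(19) ≈ 162.98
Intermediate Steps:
t(b, w) = -4 (t(b, w) = -5 + 1 = -4)
K = sqrt(19)/4 (K = sqrt(47 - 28)/4 = sqrt(19)/4 ≈ 1.0897)
-56*(t(7, -3) + K) = -56*(-4 + sqrt(19)/4) = 224 - 14*sqrt(19)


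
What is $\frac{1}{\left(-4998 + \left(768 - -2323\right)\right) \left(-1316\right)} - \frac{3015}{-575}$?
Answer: $\frac{1513296151}{288605380} \approx 5.2435$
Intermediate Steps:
$\frac{1}{\left(-4998 + \left(768 - -2323\right)\right) \left(-1316\right)} - \frac{3015}{-575} = \frac{1}{-4998 + \left(768 + 2323\right)} \left(- \frac{1}{1316}\right) - - \frac{603}{115} = \frac{1}{-4998 + 3091} \left(- \frac{1}{1316}\right) + \frac{603}{115} = \frac{1}{-1907} \left(- \frac{1}{1316}\right) + \frac{603}{115} = \left(- \frac{1}{1907}\right) \left(- \frac{1}{1316}\right) + \frac{603}{115} = \frac{1}{2509612} + \frac{603}{115} = \frac{1513296151}{288605380}$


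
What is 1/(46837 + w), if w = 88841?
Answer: 1/135678 ≈ 7.3704e-6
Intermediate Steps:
1/(46837 + w) = 1/(46837 + 88841) = 1/135678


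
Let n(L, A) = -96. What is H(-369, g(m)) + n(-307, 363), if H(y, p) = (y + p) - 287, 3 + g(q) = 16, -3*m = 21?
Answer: -739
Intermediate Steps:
m = -7 (m = -⅓*21 = -7)
g(q) = 13 (g(q) = -3 + 16 = 13)
H(y, p) = -287 + p + y (H(y, p) = (p + y) - 287 = -287 + p + y)
H(-369, g(m)) + n(-307, 363) = (-287 + 13 - 369) - 96 = -643 - 96 = -739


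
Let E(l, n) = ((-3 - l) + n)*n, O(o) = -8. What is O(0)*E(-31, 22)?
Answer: -8800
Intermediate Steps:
E(l, n) = n*(-3 + n - l) (E(l, n) = (-3 + n - l)*n = n*(-3 + n - l))
O(0)*E(-31, 22) = -176*(-3 + 22 - 1*(-31)) = -176*(-3 + 22 + 31) = -176*50 = -8*1100 = -8800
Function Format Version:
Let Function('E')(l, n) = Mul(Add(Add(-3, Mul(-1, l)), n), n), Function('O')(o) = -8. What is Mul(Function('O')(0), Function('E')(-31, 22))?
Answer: -8800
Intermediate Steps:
Function('E')(l, n) = Mul(n, Add(-3, n, Mul(-1, l))) (Function('E')(l, n) = Mul(Add(-3, n, Mul(-1, l)), n) = Mul(n, Add(-3, n, Mul(-1, l))))
Mul(Function('O')(0), Function('E')(-31, 22)) = Mul(-8, Mul(22, Add(-3, 22, Mul(-1, -31)))) = Mul(-8, Mul(22, Add(-3, 22, 31))) = Mul(-8, Mul(22, 50)) = Mul(-8, 1100) = -8800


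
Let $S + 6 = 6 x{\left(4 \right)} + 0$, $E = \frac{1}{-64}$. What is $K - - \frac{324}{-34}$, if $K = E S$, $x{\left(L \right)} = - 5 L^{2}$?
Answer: $- \frac{1053}{544} \approx -1.9357$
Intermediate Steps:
$E = - \frac{1}{64} \approx -0.015625$
$S = -486$ ($S = -6 + \left(6 \left(- 5 \cdot 4^{2}\right) + 0\right) = -6 + \left(6 \left(\left(-5\right) 16\right) + 0\right) = -6 + \left(6 \left(-80\right) + 0\right) = -6 + \left(-480 + 0\right) = -6 - 480 = -486$)
$K = \frac{243}{32}$ ($K = \left(- \frac{1}{64}\right) \left(-486\right) = \frac{243}{32} \approx 7.5938$)
$K - - \frac{324}{-34} = \frac{243}{32} - - \frac{324}{-34} = \frac{243}{32} - \left(-324\right) \left(- \frac{1}{34}\right) = \frac{243}{32} - \frac{162}{17} = - \frac{1053}{544}$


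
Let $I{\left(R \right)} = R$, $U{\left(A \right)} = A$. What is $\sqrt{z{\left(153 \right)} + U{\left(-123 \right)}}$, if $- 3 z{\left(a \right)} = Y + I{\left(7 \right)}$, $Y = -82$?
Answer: $7 i \sqrt{2} \approx 9.8995 i$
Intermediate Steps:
$z{\left(a \right)} = 25$ ($z{\left(a \right)} = - \frac{-82 + 7}{3} = \left(- \frac{1}{3}\right) \left(-75\right) = 25$)
$\sqrt{z{\left(153 \right)} + U{\left(-123 \right)}} = \sqrt{25 - 123} = \sqrt{-98} = 7 i \sqrt{2}$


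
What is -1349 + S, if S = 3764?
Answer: 2415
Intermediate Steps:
-1349 + S = -1349 + 3764 = 2415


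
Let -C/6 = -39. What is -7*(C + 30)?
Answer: -1848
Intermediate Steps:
C = 234 (C = -6*(-39) = 234)
-7*(C + 30) = -7*(234 + 30) = -7*264 = -1848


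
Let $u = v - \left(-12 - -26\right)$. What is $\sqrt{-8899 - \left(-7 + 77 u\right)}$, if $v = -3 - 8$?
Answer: $i \sqrt{6967} \approx 83.469 i$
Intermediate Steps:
$v = -11$ ($v = -3 - 8 = -11$)
$u = -25$ ($u = -11 - \left(-12 - -26\right) = -11 - \left(-12 + 26\right) = -11 - 14 = -25$)
$\sqrt{-8899 - \left(-7 + 77 u\right)} = \sqrt{-8899 + \left(\left(-77\right) \left(-25\right) + 7\right)} = \sqrt{-8899 + \left(1925 + 7\right)} = \sqrt{-8899 + 1932} = \sqrt{-6967} = i \sqrt{6967}$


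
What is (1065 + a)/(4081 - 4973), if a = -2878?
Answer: 1813/892 ≈ 2.0325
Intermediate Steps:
(1065 + a)/(4081 - 4973) = (1065 - 2878)/(4081 - 4973) = -1813/(-892) = -1813*(-1/892) = 1813/892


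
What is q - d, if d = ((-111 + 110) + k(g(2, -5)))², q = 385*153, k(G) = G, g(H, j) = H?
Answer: 58904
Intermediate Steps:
q = 58905
d = 1 (d = ((-111 + 110) + 2)² = (-1 + 2)² = 1² = 1)
q - d = 58905 - 1*1 = 58905 - 1 = 58904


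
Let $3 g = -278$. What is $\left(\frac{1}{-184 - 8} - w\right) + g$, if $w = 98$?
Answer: $- \frac{12203}{64} \approx -190.67$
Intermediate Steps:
$g = - \frac{278}{3}$ ($g = \frac{1}{3} \left(-278\right) = - \frac{278}{3} \approx -92.667$)
$\left(\frac{1}{-184 - 8} - w\right) + g = \left(\frac{1}{-184 - 8} - 98\right) - \frac{278}{3} = \left(\frac{1}{-192} - 98\right) - \frac{278}{3} = \left(- \frac{1}{192} - 98\right) - \frac{278}{3} = - \frac{18817}{192} - \frac{278}{3} = - \frac{12203}{64}$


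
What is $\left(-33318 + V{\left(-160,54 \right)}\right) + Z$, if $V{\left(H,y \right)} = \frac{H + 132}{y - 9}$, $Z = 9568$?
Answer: $- \frac{1068778}{45} \approx -23751.0$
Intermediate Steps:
$V{\left(H,y \right)} = \frac{132 + H}{-9 + y}$
$\left(-33318 + V{\left(-160,54 \right)}\right) + Z = \left(-33318 + \frac{132 - 160}{-9 + 54}\right) + 9568 = \left(-33318 + \frac{1}{45} \left(-28\right)\right) + 9568 = \left(-33318 - \frac{28}{45}\right) + 9568 = - \frac{1499338}{45} + 9568 = - \frac{1068778}{45}$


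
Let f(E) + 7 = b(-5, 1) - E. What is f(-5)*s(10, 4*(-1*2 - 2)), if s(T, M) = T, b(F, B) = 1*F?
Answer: -70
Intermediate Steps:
b(F, B) = F
f(E) = -12 - E (f(E) = -7 + (-5 - E) = -12 - E)
f(-5)*s(10, 4*(-1*2 - 2)) = (-12 - 1*(-5))*10 = (-12 + 5)*10 = -7*10 = -70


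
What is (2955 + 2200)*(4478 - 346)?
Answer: 21300460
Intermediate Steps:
(2955 + 2200)*(4478 - 346) = 5155*4132 = 21300460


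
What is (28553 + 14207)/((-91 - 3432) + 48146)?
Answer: 42760/44623 ≈ 0.95825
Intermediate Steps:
(28553 + 14207)/((-91 - 3432) + 48146) = 42760/(-3523 + 48146) = 42760/44623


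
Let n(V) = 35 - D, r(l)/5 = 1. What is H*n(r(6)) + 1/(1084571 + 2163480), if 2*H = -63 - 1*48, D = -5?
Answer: -7210673219/3248051 ≈ -2220.0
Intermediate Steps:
r(l) = 5 (r(l) = 5*1 = 5)
H = -111/2 (H = (-63 - 1*48)/2 = (-63 - 48)/2 = (½)*(-111) = -111/2 ≈ -55.500)
n(V) = 40 (n(V) = 35 - 1*(-5) = 35 + 5 = 40)
H*n(r(6)) + 1/(1084571 + 2163480) = -111/2*40 + 1/(1084571 + 2163480) = -2220 + 1/3248051 = -7210673219/3248051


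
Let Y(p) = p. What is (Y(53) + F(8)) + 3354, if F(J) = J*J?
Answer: 3471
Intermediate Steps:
F(J) = J²
(Y(53) + F(8)) + 3354 = (53 + 8²) + 3354 = (53 + 64) + 3354 = 117 + 3354 = 3471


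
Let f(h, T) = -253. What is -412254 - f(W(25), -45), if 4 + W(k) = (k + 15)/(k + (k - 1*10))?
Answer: -412001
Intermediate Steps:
W(k) = -4 + (15 + k)/(-10 + 2*k) (W(k) = -4 + (k + 15)/(k + (k - 1*10)) = -4 + (15 + k)/(k + (k - 10)) = -4 + (15 + k)/(k + (-10 + k)) = -4 + (15 + k)/(-10 + 2*k))
-412254 - f(W(25), -45) = -412254 - 1*(-253) = -412254 + 253 = -412001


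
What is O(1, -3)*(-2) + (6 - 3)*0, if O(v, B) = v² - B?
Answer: -8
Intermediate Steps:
O(1, -3)*(-2) + (6 - 3)*0 = (1² - 1*(-3))*(-2) + (6 - 3)*0 = (1 + 3)*(-2) + 3*0 = 4*(-2) + 0 = -8 + 0 = -8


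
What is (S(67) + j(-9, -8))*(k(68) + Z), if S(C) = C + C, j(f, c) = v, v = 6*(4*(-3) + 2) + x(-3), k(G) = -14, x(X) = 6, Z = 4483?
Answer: 357520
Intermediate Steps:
v = -54 (v = 6*(4*(-3) + 2) + 6 = 6*(-12 + 2) + 6 = 6*(-10) + 6 = -60 + 6 = -54)
j(f, c) = -54
S(C) = 2*C
(S(67) + j(-9, -8))*(k(68) + Z) = (2*67 - 54)*(-14 + 4483) = (134 - 54)*4469 = 80*4469 = 357520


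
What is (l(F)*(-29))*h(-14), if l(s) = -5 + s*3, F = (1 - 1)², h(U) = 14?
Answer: 2030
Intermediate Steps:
F = 0 (F = 0² = 0)
l(s) = -5 + 3*s
(l(F)*(-29))*h(-14) = ((-5 + 3*0)*(-29))*14 = ((-5 + 0)*(-29))*14 = -5*(-29)*14 = 145*14 = 2030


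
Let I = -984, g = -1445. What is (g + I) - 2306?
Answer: -4735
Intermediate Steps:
(g + I) - 2306 = (-1445 - 984) - 2306 = -2429 - 2306 = -4735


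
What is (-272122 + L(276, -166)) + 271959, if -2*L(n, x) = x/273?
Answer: -44416/273 ≈ -162.70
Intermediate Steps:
L(n, x) = -x/546 (L(n, x) = -x/(2*273) = -x/546)
(-272122 + L(276, -166)) + 271959 = (-272122 - 1/546*(-166)) + 271959 = (-272122 + 83/273) + 271959 = -74289223/273 + 271959 = -44416/273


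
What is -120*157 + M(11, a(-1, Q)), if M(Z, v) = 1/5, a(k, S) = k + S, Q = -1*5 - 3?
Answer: -94199/5 ≈ -18840.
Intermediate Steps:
Q = -8 (Q = -5 - 3 = -8)
a(k, S) = S + k
M(Z, v) = ⅕
-120*157 + M(11, a(-1, Q)) = -120*157 + ⅕ = -18840 + ⅕ = -94199/5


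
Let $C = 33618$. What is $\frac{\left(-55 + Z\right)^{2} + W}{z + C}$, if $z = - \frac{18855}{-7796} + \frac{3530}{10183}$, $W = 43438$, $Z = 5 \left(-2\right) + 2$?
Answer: $\frac{3763483769876}{2669040525169} \approx 1.4101$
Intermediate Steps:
$Z = -8$ ($Z = -10 + 2 = -8$)
$z = \frac{219520345}{79386668}$ ($z = \left(-18855\right) \left(- \frac{1}{7796}\right) + 3530 \cdot \frac{1}{10183} = \frac{18855}{7796} + \frac{3530}{10183} = \frac{219520345}{79386668} \approx 2.7652$)
$\frac{\left(-55 + Z\right)^{2} + W}{z + C} = \frac{\left(-55 - 8\right)^{2} + 43438}{\frac{219520345}{79386668} + 33618} = \frac{\left(-63\right)^{2} + 43438}{\frac{2669040525169}{79386668}} = \left(3969 + 43438\right) \frac{79386668}{2669040525169} = 47407 \cdot \frac{79386668}{2669040525169} = \frac{3763483769876}{2669040525169}$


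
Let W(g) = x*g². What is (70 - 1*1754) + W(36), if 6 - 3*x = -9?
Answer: 4796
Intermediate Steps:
x = 5 (x = 2 - ⅓*(-9) = 2 + 3 = 5)
W(g) = 5*g²
(70 - 1*1754) + W(36) = (70 - 1*1754) + 5*36² = (70 - 1754) + 5*1296 = -1684 + 6480 = 4796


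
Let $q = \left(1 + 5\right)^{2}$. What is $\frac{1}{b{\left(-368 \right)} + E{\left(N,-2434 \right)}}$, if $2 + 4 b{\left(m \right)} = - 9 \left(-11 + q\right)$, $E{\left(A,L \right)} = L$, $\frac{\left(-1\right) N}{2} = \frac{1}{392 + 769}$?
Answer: $- \frac{4}{9963} \approx -0.00040149$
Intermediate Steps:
$N = - \frac{2}{1161}$ ($N = - \frac{2}{392 + 769} = - \frac{2}{1161} \approx -0.0017227$)
$q = 36$ ($q = 6^{2} = 36$)
$b{\left(m \right)} = - \frac{227}{4}$ ($b{\left(m \right)} = - \frac{1}{2} + \frac{\left(-9\right) \left(-11 + 36\right)}{4} = - \frac{1}{2} + \frac{\left(-9\right) 25}{4} = - \frac{1}{2} + \frac{1}{4} \left(-225\right) = - \frac{1}{2} - \frac{225}{4} = - \frac{227}{4}$)
$\frac{1}{b{\left(-368 \right)} + E{\left(N,-2434 \right)}} = \frac{1}{- \frac{227}{4} - 2434} = \frac{1}{- \frac{9963}{4}} = - \frac{4}{9963}$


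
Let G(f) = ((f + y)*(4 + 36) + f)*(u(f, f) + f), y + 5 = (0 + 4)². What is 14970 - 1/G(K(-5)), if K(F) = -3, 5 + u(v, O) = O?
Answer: 52200391/3487 ≈ 14970.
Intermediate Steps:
u(v, O) = -5 + O
y = 11 (y = -5 + (0 + 4)² = -5 + 4² = -5 + 16 = 11)
G(f) = (-5 + 2*f)*(440 + 41*f) (G(f) = ((f + 11)*(4 + 36) + f)*((-5 + f) + f) = ((11 + f)*40 + f)*(-5 + 2*f) = ((440 + 40*f) + f)*(-5 + 2*f) = (440 + 41*f)*(-5 + 2*f) = (-5 + 2*f)*(440 + 41*f))
14970 - 1/G(K(-5)) = 14970 - 1/(-2200 + 82*(-3)² + 675*(-3)) = 14970 - 1/(-2200 + 82*9 - 2025) = 14970 - 1/(-2200 + 738 - 2025) = 14970 - 1/(-3487) = 14970 - 1*(-1/3487) = 14970 + 1/3487 = 52200391/3487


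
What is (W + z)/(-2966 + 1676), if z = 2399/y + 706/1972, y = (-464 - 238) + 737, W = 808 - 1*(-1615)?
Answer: -85995499/44517900 ≈ -1.9317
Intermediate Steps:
W = 2423 (W = 808 + 1615 = 2423)
y = 35 (y = -702 + 737 = 35)
z = 2377769/34510 (z = 2399/35 + 706/1972 = 2399*(1/35) + 706*(1/1972) = 2399/35 + 353/986 = 2377769/34510 ≈ 68.901)
(W + z)/(-2966 + 1676) = (2423 + 2377769/34510)/(-2966 + 1676) = (85995499/34510)/(-1290) = (85995499/34510)*(-1/1290) = -85995499/44517900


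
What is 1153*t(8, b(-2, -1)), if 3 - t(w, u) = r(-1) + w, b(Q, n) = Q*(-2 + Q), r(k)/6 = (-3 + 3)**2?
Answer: -5765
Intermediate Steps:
r(k) = 0 (r(k) = 6*(-3 + 3)**2 = 6*0**2 = 6*0 = 0)
t(w, u) = 3 - w (t(w, u) = 3 - (0 + w) = 3 - w)
1153*t(8, b(-2, -1)) = 1153*(3 - 1*8) = 1153*(3 - 8) = 1153*(-5) = -5765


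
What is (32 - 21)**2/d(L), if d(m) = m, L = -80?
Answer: -121/80 ≈ -1.5125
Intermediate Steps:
(32 - 21)**2/d(L) = (32 - 21)**2/(-80) = 11**2*(-1/80) = 121*(-1/80) = -121/80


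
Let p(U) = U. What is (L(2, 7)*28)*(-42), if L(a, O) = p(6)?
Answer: -7056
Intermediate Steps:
L(a, O) = 6
(L(2, 7)*28)*(-42) = (6*28)*(-42) = 168*(-42) = -7056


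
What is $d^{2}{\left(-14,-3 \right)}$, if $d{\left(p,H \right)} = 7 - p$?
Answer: $441$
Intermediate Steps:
$d^{2}{\left(-14,-3 \right)} = \left(7 - -14\right)^{2} = \left(7 + 14\right)^{2} = 21^{2} = 441$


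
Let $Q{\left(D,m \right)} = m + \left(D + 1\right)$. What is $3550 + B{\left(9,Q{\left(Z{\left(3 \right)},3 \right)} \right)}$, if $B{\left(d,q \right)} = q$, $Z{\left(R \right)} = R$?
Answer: $3557$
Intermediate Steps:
$Q{\left(D,m \right)} = 1 + D + m$ ($Q{\left(D,m \right)} = m + \left(1 + D\right) = 1 + D + m$)
$3550 + B{\left(9,Q{\left(Z{\left(3 \right)},3 \right)} \right)} = 3550 + \left(1 + 3 + 3\right) = 3550 + 7 = 3557$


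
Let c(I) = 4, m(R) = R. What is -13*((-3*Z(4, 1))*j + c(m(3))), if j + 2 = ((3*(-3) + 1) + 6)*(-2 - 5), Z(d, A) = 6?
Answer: 2756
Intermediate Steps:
j = 12 (j = -2 + ((3*(-3) + 1) + 6)*(-2 - 5) = -2 + ((-9 + 1) + 6)*(-7) = -2 + (-8 + 6)*(-7) = -2 - 2*(-7) = -2 + 14 = 12)
-13*((-3*Z(4, 1))*j + c(m(3))) = -13*(-3*6*12 + 4) = -13*(-18*12 + 4) = -13*(-216 + 4) = -13*(-212) = 2756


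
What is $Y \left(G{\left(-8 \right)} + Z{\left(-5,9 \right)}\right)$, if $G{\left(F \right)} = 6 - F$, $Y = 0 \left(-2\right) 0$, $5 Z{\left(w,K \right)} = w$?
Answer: $0$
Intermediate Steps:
$Z{\left(w,K \right)} = \frac{w}{5}$
$Y = 0$ ($Y = 0 \cdot 0 = 0$)
$Y \left(G{\left(-8 \right)} + Z{\left(-5,9 \right)}\right) = 0 \left(\left(6 - -8\right) + \frac{1}{5} \left(-5\right)\right) = 0 \left(\left(6 + 8\right) - 1\right) = 0 \left(14 - 1\right) = 0 \cdot 13 = 0$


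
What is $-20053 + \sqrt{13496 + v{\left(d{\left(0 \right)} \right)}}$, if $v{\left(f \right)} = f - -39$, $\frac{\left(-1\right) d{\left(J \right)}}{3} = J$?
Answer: $-20053 + \sqrt{13535} \approx -19937.0$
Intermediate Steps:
$d{\left(J \right)} = - 3 J$
$v{\left(f \right)} = 39 + f$ ($v{\left(f \right)} = f + 39 = 39 + f$)
$-20053 + \sqrt{13496 + v{\left(d{\left(0 \right)} \right)}} = -20053 + \sqrt{13496 + \left(39 - 0\right)} = -20053 + \sqrt{13496 + \left(39 + 0\right)} = -20053 + \sqrt{13496 + 39} = -20053 + \sqrt{13535}$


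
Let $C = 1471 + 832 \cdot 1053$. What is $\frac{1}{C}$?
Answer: $\frac{1}{877567} \approx 1.1395 \cdot 10^{-6}$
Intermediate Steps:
$C = 877567$ ($C = 1471 + 876096 = 877567$)
$\frac{1}{C} = \frac{1}{877567}$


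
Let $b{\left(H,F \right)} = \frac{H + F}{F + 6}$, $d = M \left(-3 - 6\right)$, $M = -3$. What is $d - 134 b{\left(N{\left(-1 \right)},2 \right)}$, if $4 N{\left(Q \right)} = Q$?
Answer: $- \frac{37}{16} \approx -2.3125$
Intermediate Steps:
$N{\left(Q \right)} = \frac{Q}{4}$
$d = 27$ ($d = - 3 \left(-3 - 6\right) = \left(-3\right) \left(-9\right) = 27$)
$b{\left(H,F \right)} = \frac{F + H}{6 + F}$
$d - 134 b{\left(N{\left(-1 \right)},2 \right)} = 27 - 134 \frac{2 + \frac{1}{4} \left(-1\right)}{6 + 2} = 27 - 134 \frac{2 - \frac{1}{4}}{8} = 27 - 134 \cdot \frac{1}{8} \cdot \frac{7}{4} = 27 - \frac{469}{16} = - \frac{37}{16}$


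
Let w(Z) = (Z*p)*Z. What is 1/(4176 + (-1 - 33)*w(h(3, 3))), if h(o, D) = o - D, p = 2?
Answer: 1/4176 ≈ 0.00023946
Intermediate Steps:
w(Z) = 2*Z**2 (w(Z) = (Z*2)*Z = (2*Z)*Z = 2*Z**2)
1/(4176 + (-1 - 33)*w(h(3, 3))) = 1/(4176 + (-1 - 33)*(2*(3 - 1*3)**2)) = 1/(4176 - 68*(3 - 3)**2) = 1/(4176 - 68*0**2) = 1/(4176 - 68*0) = 1/(4176 - 34*0) = 1/(4176 + 0) = 1/4176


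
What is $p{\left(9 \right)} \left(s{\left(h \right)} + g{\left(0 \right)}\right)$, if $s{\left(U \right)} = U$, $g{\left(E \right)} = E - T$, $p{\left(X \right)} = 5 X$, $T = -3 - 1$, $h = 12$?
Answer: $720$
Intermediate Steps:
$T = -4$
$g{\left(E \right)} = 4 + E$ ($g{\left(E \right)} = E - -4 = E + 4 = 4 + E$)
$p{\left(9 \right)} \left(s{\left(h \right)} + g{\left(0 \right)}\right) = 5 \cdot 9 \left(12 + \left(4 + 0\right)\right) = 45 \left(12 + 4\right) = 45 \cdot 16 = 720$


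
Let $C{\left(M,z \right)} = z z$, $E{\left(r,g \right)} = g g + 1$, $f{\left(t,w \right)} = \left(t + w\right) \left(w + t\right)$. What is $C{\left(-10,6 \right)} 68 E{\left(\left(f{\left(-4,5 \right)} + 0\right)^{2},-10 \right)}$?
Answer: $247248$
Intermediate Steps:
$f{\left(t,w \right)} = \left(t + w\right)^{2}$ ($f{\left(t,w \right)} = \left(t + w\right) \left(t + w\right) = \left(t + w\right)^{2}$)
$E{\left(r,g \right)} = 1 + g^{2}$ ($E{\left(r,g \right)} = g^{2} + 1 = 1 + g^{2}$)
$C{\left(M,z \right)} = z^{2}$
$C{\left(-10,6 \right)} 68 E{\left(\left(f{\left(-4,5 \right)} + 0\right)^{2},-10 \right)} = 6^{2} \cdot 68 \left(1 + \left(-10\right)^{2}\right) = 36 \cdot 68 \left(1 + 100\right) = 2448 \cdot 101 = 247248$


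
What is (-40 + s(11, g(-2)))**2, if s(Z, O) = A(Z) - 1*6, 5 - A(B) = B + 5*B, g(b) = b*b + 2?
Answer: 11449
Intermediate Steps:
g(b) = 2 + b**2 (g(b) = b**2 + 2 = 2 + b**2)
A(B) = 5 - 6*B (A(B) = 5 - (B + 5*B) = 5 - 6*B)
s(Z, O) = -1 - 6*Z (s(Z, O) = (5 - 6*Z) - 1*6 = (5 - 6*Z) - 6 = -1 - 6*Z)
(-40 + s(11, g(-2)))**2 = (-40 + (-1 - 6*11))**2 = (-40 + (-1 - 66))**2 = (-40 - 67)**2 = (-107)**2 = 11449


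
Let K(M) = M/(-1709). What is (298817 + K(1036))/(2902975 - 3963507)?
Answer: -510677217/1812449188 ≈ -0.28176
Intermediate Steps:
K(M) = -M/1709 (K(M) = M*(-1/1709) = -M/1709)
(298817 + K(1036))/(2902975 - 3963507) = (298817 - 1/1709*1036)/(2902975 - 3963507) = (298817 - 1036/1709)/(-1060532) = (510677217/1709)*(-1/1060532) = -510677217/1812449188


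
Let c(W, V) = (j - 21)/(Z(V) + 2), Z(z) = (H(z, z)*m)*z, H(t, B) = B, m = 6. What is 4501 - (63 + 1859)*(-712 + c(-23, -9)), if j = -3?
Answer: 83756631/61 ≈ 1.3731e+6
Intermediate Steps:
Z(z) = 6*z² (Z(z) = (z*6)*z = (6*z)*z = 6*z²)
c(W, V) = -24/(2 + 6*V²) (c(W, V) = (-3 - 21)/(6*V² + 2) = -24/(2 + 6*V²))
4501 - (63 + 1859)*(-712 + c(-23, -9)) = 4501 - (63 + 1859)*(-712 - 12/(1 + 3*(-9)²)) = 4501 - 1922*(-712 - 12/(1 + 3*81)) = 4501 - 1922*(-712 - 12/(1 + 243)) = 4501 - 1922*(-712 - 12/244) = 4501 - 1922*(-712 - 12*1/244) = 4501 - 1922*(-712 - 3/61) = 4501 - 1922*(-43435)/61 = 4501 - 1*(-83482070/61) = 4501 + 83482070/61 = 83756631/61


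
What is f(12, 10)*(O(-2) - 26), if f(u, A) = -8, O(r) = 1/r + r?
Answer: 228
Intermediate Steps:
O(r) = r + 1/r
f(12, 10)*(O(-2) - 26) = -8*((-2 + 1/(-2)) - 26) = -8*((-2 - ½) - 26) = -8*(-5/2 - 26) = -8*(-57/2) = 228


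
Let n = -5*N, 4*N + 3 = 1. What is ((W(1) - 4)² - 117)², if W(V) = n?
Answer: 210681/16 ≈ 13168.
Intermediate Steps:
N = -½ (N = -¾ + (¼)*1 = -¾ + ¼ = -½ ≈ -0.50000)
n = 5/2 (n = -5*(-½) = 5/2 ≈ 2.5000)
W(V) = 5/2
((W(1) - 4)² - 117)² = ((5/2 - 4)² - 117)² = ((-3/2)² - 117)² = (9/4 - 117)² = (-459/4)² = 210681/16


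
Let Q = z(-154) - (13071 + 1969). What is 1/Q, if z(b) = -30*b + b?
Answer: -1/10574 ≈ -9.4572e-5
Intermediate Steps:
z(b) = -29*b
Q = -10574 (Q = -29*(-154) - (13071 + 1969) = 4466 - 1*15040 = 4466 - 15040 = -10574)
1/Q = 1/(-10574) = -1/10574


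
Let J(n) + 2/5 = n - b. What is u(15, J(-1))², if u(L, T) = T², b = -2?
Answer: 81/625 ≈ 0.12960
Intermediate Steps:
J(n) = 8/5 + n (J(n) = -⅖ + (n - 1*(-2)) = -⅖ + (n + 2) = -⅖ + (2 + n) = 8/5 + n)
u(15, J(-1))² = ((8/5 - 1)²)² = ((⅗)²)² = (9/25)² = 81/625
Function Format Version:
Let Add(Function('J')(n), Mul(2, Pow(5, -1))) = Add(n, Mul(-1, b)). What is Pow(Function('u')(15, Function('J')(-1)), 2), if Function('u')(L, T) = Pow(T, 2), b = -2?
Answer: Rational(81, 625) ≈ 0.12960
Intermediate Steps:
Function('J')(n) = Add(Rational(8, 5), n) (Function('J')(n) = Add(Rational(-2, 5), Add(n, Mul(-1, -2))) = Add(Rational(-2, 5), Add(n, 2)) = Add(Rational(-2, 5), Add(2, n)) = Add(Rational(8, 5), n))
Pow(Function('u')(15, Function('J')(-1)), 2) = Pow(Pow(Add(Rational(8, 5), -1), 2), 2) = Pow(Pow(Rational(3, 5), 2), 2) = Pow(Rational(9, 25), 2) = Rational(81, 625)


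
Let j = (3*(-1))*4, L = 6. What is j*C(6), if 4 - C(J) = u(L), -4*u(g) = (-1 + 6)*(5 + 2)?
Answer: -153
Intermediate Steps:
u(g) = -35/4 (u(g) = -(-1 + 6)*(5 + 2)/4 = -5*7/4 = -1/4*35 = -35/4)
C(J) = 51/4 (C(J) = 4 - 1*(-35/4) = 4 + 35/4 = 51/4)
j = -12 (j = -3*4 = -12)
j*C(6) = -12*51/4 = -153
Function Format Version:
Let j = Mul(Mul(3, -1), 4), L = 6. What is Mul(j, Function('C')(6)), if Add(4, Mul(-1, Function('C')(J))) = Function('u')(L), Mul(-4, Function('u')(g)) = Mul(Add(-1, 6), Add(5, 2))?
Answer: -153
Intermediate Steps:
Function('u')(g) = Rational(-35, 4) (Function('u')(g) = Mul(Rational(-1, 4), Mul(Add(-1, 6), Add(5, 2))) = Mul(Rational(-1, 4), Mul(5, 7)) = Mul(Rational(-1, 4), 35) = Rational(-35, 4))
Function('C')(J) = Rational(51, 4) (Function('C')(J) = Add(4, Mul(-1, Rational(-35, 4))) = Add(4, Rational(35, 4)) = Rational(51, 4))
j = -12 (j = Mul(-3, 4) = -12)
Mul(j, Function('C')(6)) = Mul(-12, Rational(51, 4)) = -153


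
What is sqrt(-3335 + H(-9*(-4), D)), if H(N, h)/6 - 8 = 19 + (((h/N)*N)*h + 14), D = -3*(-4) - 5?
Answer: I*sqrt(2795) ≈ 52.868*I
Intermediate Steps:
D = 7 (D = 12 - 5 = 7)
H(N, h) = 246 + 6*h**2 (H(N, h) = 48 + 6*(19 + (((h/N)*N)*h + 14)) = 48 + 6*(19 + (h*h + 14)) = 48 + 6*(19 + (h**2 + 14)) = 48 + 6*(19 + (14 + h**2)) = 48 + 6*(33 + h**2) = 48 + (198 + 6*h**2) = 246 + 6*h**2)
sqrt(-3335 + H(-9*(-4), D)) = sqrt(-3335 + (246 + 6*7**2)) = sqrt(-3335 + (246 + 6*49)) = sqrt(-3335 + (246 + 294)) = sqrt(-3335 + 540) = sqrt(-2795) = I*sqrt(2795)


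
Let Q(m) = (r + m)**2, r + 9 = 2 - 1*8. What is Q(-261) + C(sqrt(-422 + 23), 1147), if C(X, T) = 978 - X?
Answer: 77154 - I*sqrt(399) ≈ 77154.0 - 19.975*I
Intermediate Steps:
r = -15 (r = -9 + (2 - 1*8) = -9 + (2 - 8) = -9 - 6 = -15)
Q(m) = (-15 + m)**2
Q(-261) + C(sqrt(-422 + 23), 1147) = (-15 - 261)**2 + (978 - sqrt(-422 + 23)) = (-276)**2 + (978 - sqrt(-399)) = 76176 + (978 - I*sqrt(399)) = 77154 - I*sqrt(399)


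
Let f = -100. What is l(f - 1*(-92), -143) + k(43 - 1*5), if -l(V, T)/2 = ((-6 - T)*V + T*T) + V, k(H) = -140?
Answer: -38830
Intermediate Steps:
l(V, T) = -2*V - 2*T**2 - 2*V*(-6 - T) (l(V, T) = -2*(((-6 - T)*V + T*T) + V) = -2*((V*(-6 - T) + T**2) + V) = -2*((T**2 + V*(-6 - T)) + V) = -2*(V + T**2 + V*(-6 - T)) = -2*V - 2*T**2 - 2*V*(-6 - T))
l(f - 1*(-92), -143) + k(43 - 1*5) = (-2*(-143)**2 + 10*(-100 - 1*(-92)) + 2*(-143)*(-100 - 1*(-92))) - 140 = (-2*20449 + 10*(-100 + 92) + 2*(-143)*(-100 + 92)) - 140 = (-40898 + 10*(-8) + 2*(-143)*(-8)) - 140 = (-40898 - 80 + 2288) - 140 = -38690 - 140 = -38830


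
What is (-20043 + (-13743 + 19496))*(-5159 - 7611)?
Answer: 182483300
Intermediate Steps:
(-20043 + (-13743 + 19496))*(-5159 - 7611) = (-20043 + 5753)*(-12770) = -14290*(-12770) = 182483300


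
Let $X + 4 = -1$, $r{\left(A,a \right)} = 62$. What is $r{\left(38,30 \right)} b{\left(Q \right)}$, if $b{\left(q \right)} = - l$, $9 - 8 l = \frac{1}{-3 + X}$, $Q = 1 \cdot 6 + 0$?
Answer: $- \frac{2263}{32} \approx -70.719$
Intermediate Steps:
$X = -5$ ($X = -4 - 1 = -5$)
$Q = 6$ ($Q = 6 + 0 = 6$)
$l = \frac{73}{64}$ ($l = \frac{9}{8} - \frac{1}{8 \left(-3 - 5\right)} = \frac{9}{8} - \frac{1}{8 \left(-8\right)} = \frac{9}{8} - - \frac{1}{64} = \frac{9}{8} + \frac{1}{64} = \frac{73}{64} \approx 1.1406$)
$b{\left(q \right)} = - \frac{73}{64}$ ($b{\left(q \right)} = \left(-1\right) \frac{73}{64} = - \frac{73}{64}$)
$r{\left(38,30 \right)} b{\left(Q \right)} = 62 \left(- \frac{73}{64}\right) = - \frac{2263}{32}$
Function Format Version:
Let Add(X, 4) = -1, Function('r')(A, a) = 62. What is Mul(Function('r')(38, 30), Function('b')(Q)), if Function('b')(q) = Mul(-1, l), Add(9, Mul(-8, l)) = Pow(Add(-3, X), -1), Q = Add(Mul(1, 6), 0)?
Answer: Rational(-2263, 32) ≈ -70.719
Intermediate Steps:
X = -5 (X = Add(-4, -1) = -5)
Q = 6 (Q = Add(6, 0) = 6)
l = Rational(73, 64) (l = Add(Rational(9, 8), Mul(Rational(-1, 8), Pow(Add(-3, -5), -1))) = Add(Rational(9, 8), Mul(Rational(-1, 8), Pow(-8, -1))) = Add(Rational(9, 8), Mul(Rational(-1, 8), Rational(-1, 8))) = Add(Rational(9, 8), Rational(1, 64)) = Rational(73, 64) ≈ 1.1406)
Function('b')(q) = Rational(-73, 64) (Function('b')(q) = Mul(-1, Rational(73, 64)) = Rational(-73, 64))
Mul(Function('r')(38, 30), Function('b')(Q)) = Mul(62, Rational(-73, 64)) = Rational(-2263, 32)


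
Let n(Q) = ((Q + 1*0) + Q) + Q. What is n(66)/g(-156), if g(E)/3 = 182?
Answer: 33/91 ≈ 0.36264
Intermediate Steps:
n(Q) = 3*Q (n(Q) = ((Q + 0) + Q) + Q = (Q + Q) + Q = 2*Q + Q = 3*Q)
g(E) = 546 (g(E) = 3*182 = 546)
n(66)/g(-156) = (3*66)/546 = 198*(1/546) = 33/91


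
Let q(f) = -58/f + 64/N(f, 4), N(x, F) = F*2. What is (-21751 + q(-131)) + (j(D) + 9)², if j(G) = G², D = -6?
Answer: -2583000/131 ≈ -19718.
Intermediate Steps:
N(x, F) = 2*F
q(f) = 8 - 58/f (q(f) = -58/f + 64/((2*4)) = -58/f + 64/8 = -58/f + 64*(⅛) = -58/f + 8 = 8 - 58/f)
(-21751 + q(-131)) + (j(D) + 9)² = (-21751 + (8 - 58/(-131))) + ((-6)² + 9)² = (-21751 + (8 - 58*(-1/131))) + (36 + 9)² = (-21751 + (8 + 58/131)) + 45² = (-21751 + 1106/131) + 2025 = -2848275/131 + 2025 = -2583000/131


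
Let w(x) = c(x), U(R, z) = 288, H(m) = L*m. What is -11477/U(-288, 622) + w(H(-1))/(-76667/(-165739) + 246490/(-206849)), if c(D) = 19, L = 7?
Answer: -5857510098191/88869382496 ≈ -65.911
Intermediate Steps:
H(m) = 7*m
w(x) = 19
-11477/U(-288, 622) + w(H(-1))/(-76667/(-165739) + 246490/(-206849)) = -11477/288 + 19/(-76667/(-165739) + 246490/(-206849)) = -11477*1/288 + 19/(-76667*(-1/165739) + 246490*(-1/206849)) = -11477/288 + 19/(76667/165739 - 246490/206849) = -11477/288 + 19/(-24994513827/34282946411) = -11477/288 + 19*(-34282946411/24994513827) = -11477/288 - 651375981809/24994513827 = -5857510098191/88869382496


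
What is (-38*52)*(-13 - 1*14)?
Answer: 53352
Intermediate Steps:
(-38*52)*(-13 - 1*14) = -1976*(-13 - 14) = -1976*(-27) = 53352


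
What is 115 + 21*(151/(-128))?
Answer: 11549/128 ≈ 90.227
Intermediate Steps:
115 + 21*(151/(-128)) = 115 + 21*(151*(-1/128)) = 115 + 21*(-151/128) = 115 - 3171/128 = 11549/128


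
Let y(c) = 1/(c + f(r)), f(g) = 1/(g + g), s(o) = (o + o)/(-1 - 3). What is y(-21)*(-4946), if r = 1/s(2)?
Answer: 9892/43 ≈ 230.05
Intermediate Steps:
s(o) = -o/2 (s(o) = (2*o)/(-4) = (2*o)*(-1/4) = -o/2)
r = -1 (r = 1/(-1/2*2) = 1/(-1) = 1*(-1) = -1)
f(g) = 1/(2*g)
y(c) = 1/(-1/2 + c) (y(c) = 1/(c + (1/2)/(-1)) = 1/(c + (1/2)*(-1)) = 1/(c - 1/2) = 1/(-1/2 + c))
y(-21)*(-4946) = (2/(-1 + 2*(-21)))*(-4946) = (2/(-1 - 42))*(-4946) = (2/(-43))*(-4946) = (2*(-1/43))*(-4946) = -2/43*(-4946) = 9892/43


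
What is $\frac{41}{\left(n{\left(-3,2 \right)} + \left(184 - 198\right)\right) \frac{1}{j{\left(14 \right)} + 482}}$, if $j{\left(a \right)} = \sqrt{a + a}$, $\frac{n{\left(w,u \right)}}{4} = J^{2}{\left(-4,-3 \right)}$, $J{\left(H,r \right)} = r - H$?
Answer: $- \frac{9881}{5} - \frac{41 \sqrt{7}}{5} \approx -1997.9$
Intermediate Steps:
$n{\left(w,u \right)} = 4$ ($n{\left(w,u \right)} = 4 \left(-3 - -4\right)^{2} = 4 \left(-3 + 4\right)^{2} = 4 \cdot 1^{2} = 4 \cdot 1 = 4$)
$j{\left(a \right)} = \sqrt{2} \sqrt{a}$ ($j{\left(a \right)} = \sqrt{2 a} = \sqrt{2} \sqrt{a}$)
$\frac{41}{\left(n{\left(-3,2 \right)} + \left(184 - 198\right)\right) \frac{1}{j{\left(14 \right)} + 482}} = \frac{41}{\left(4 + \left(184 - 198\right)\right) \frac{1}{\sqrt{2} \sqrt{14} + 482}} = \frac{41}{\left(4 + \left(184 - 198\right)\right) \frac{1}{2 \sqrt{7} + 482}} = \frac{41}{\left(4 - 14\right) \frac{1}{482 + 2 \sqrt{7}}} = \frac{41}{\left(-10\right) \frac{1}{482 + 2 \sqrt{7}}} = 41 \left(- \frac{241}{5} - \frac{\sqrt{7}}{5}\right) = - \frac{9881}{5} - \frac{41 \sqrt{7}}{5}$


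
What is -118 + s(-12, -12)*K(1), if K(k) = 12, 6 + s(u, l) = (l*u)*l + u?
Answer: -21070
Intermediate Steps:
s(u, l) = -6 + u + u*l² (s(u, l) = -6 + ((l*u)*l + u) = -6 + (u*l² + u) = -6 + (u + u*l²) = -6 + u + u*l²)
-118 + s(-12, -12)*K(1) = -118 + (-6 - 12 - 12*(-12)²)*12 = -118 + (-6 - 12 - 12*144)*12 = -118 + (-6 - 12 - 1728)*12 = -118 - 1746*12 = -118 - 20952 = -21070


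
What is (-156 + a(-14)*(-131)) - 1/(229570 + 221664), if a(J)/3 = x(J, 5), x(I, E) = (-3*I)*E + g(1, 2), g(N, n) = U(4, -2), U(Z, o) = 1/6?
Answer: -18670145176/225617 ≈ -82752.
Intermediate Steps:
U(Z, o) = ⅙
g(N, n) = ⅙
x(I, E) = ⅙ - 3*E*I (x(I, E) = (-3*I)*E + ⅙ = -3*E*I + ⅙ = ⅙ - 3*E*I)
a(J) = ½ - 45*J (a(J) = 3*(⅙ - 3*5*J) = 3*(⅙ - 15*J) = ½ - 45*J)
(-156 + a(-14)*(-131)) - 1/(229570 + 221664) = (-156 + (½ - 45*(-14))*(-131)) - 1/(229570 + 221664) = (-156 + (½ + 630)*(-131)) - 1/451234 = (-156 + (1261/2)*(-131)) - 1*1/451234 = (-156 - 165191/2) - 1/451234 = -165503/2 - 1/451234 = -18670145176/225617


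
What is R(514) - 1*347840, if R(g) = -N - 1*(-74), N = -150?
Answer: -347616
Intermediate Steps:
R(g) = 224 (R(g) = -1*(-150) - 1*(-74) = 150 + 74 = 224)
R(514) - 1*347840 = 224 - 1*347840 = 224 - 347840 = -347616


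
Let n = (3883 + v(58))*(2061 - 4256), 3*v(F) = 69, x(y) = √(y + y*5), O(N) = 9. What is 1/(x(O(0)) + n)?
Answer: -476315/4083767626047 - √6/24502605756282 ≈ -1.1664e-7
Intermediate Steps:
x(y) = √6*√y (x(y) = √(y + 5*y) = √(6*y) = √6*√y)
v(F) = 23 (v(F) = (⅓)*69 = 23)
n = -8573670 (n = (3883 + 23)*(2061 - 4256) = 3906*(-2195) = -8573670)
1/(x(O(0)) + n) = 1/(√6*√9 - 8573670) = 1/(√6*3 - 8573670) = 1/(3*√6 - 8573670) = 1/(-8573670 + 3*√6)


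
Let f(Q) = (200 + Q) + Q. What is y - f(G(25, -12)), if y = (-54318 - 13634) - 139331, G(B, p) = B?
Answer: -207533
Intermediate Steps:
f(Q) = 200 + 2*Q
y = -207283 (y = -67952 - 139331 = -207283)
y - f(G(25, -12)) = -207283 - (200 + 2*25) = -207283 - (200 + 50) = -207283 - 1*250 = -207283 - 250 = -207533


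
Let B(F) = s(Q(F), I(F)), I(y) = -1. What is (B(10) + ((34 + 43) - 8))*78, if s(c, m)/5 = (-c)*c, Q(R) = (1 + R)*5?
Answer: -1174368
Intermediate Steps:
Q(R) = 5 + 5*R
s(c, m) = -5*c² (s(c, m) = 5*((-c)*c) = 5*(-c²) = -5*c²)
B(F) = -5*(5 + 5*F)²
(B(10) + ((34 + 43) - 8))*78 = (-125*(1 + 10)² + ((34 + 43) - 8))*78 = (-125*11² + (77 - 8))*78 = (-125*121 + 69)*78 = (-15125 + 69)*78 = -15056*78 = -1174368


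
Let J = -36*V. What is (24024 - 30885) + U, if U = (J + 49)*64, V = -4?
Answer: 5491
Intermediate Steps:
J = 144 (J = -36*(-4) = 144)
U = 12352 (U = (144 + 49)*64 = 193*64 = 12352)
(24024 - 30885) + U = (24024 - 30885) + 12352 = -6861 + 12352 = 5491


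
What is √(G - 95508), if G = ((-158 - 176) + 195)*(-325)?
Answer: I*√50333 ≈ 224.35*I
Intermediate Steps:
G = 45175 (G = (-334 + 195)*(-325) = -139*(-325) = 45175)
√(G - 95508) = √(45175 - 95508) = √(-50333) = I*√50333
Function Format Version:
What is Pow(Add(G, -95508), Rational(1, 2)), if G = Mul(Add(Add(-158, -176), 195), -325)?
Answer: Mul(I, Pow(50333, Rational(1, 2))) ≈ Mul(224.35, I)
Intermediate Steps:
G = 45175 (G = Mul(Add(-334, 195), -325) = Mul(-139, -325) = 45175)
Pow(Add(G, -95508), Rational(1, 2)) = Pow(Add(45175, -95508), Rational(1, 2)) = Pow(-50333, Rational(1, 2)) = Mul(I, Pow(50333, Rational(1, 2)))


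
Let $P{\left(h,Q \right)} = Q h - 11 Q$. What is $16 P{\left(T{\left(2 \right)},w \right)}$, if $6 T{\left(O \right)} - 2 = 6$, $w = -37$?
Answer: $\frac{17168}{3} \approx 5722.7$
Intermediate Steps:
$T{\left(O \right)} = \frac{4}{3}$ ($T{\left(O \right)} = \frac{1}{3} + \frac{1}{6} \cdot 6 = \frac{1}{3} + 1 = \frac{4}{3}$)
$P{\left(h,Q \right)} = - 11 Q + Q h$
$16 P{\left(T{\left(2 \right)},w \right)} = 16 \left(- 37 \left(-11 + \frac{4}{3}\right)\right) = 16 \left(\left(-37\right) \left(- \frac{29}{3}\right)\right) = 16 \cdot \frac{1073}{3} = \frac{17168}{3}$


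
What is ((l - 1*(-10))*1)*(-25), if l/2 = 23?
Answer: -1400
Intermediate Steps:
l = 46 (l = 2*23 = 46)
((l - 1*(-10))*1)*(-25) = ((46 - 1*(-10))*1)*(-25) = ((46 + 10)*1)*(-25) = (56*1)*(-25) = 56*(-25) = -1400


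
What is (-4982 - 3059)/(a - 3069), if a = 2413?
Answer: 8041/656 ≈ 12.258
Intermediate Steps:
(-4982 - 3059)/(a - 3069) = (-4982 - 3059)/(2413 - 3069) = -8041/(-656) = -8041*(-1/656) = 8041/656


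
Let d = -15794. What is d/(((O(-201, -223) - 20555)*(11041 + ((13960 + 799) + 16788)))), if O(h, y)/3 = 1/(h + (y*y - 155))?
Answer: 389898581/21610471683528 ≈ 1.8042e-5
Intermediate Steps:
O(h, y) = 3/(-155 + h + y²) (O(h, y) = 3/(h + (y*y - 155)) = 3/(h + (y² - 155)) = 3/(h + (-155 + y²)) = 3/(-155 + h + y²))
d/(((O(-201, -223) - 20555)*(11041 + ((13960 + 799) + 16788)))) = -15794*1/((11041 + ((13960 + 799) + 16788))*(3/(-155 - 201 + (-223)²) - 20555)) = -15794*1/((11041 + (14759 + 16788))*(3/(-155 - 201 + 49729) - 20555)) = -15794*1/((11041 + 31547)*(3/49373 - 20555)) = -15794*1/(42588*(3*(1/49373) - 20555)) = -15794*1/(42588*(3/49373 - 20555)) = -15794/((-1014862012/49373*42588)) = -15794/(-43220943367056/49373) = -15794*(-49373/43220943367056) = 389898581/21610471683528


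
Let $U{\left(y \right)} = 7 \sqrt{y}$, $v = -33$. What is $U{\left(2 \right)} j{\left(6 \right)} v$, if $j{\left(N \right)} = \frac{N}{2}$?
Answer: $- 693 \sqrt{2} \approx -980.05$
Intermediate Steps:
$j{\left(N \right)} = \frac{N}{2}$ ($j{\left(N \right)} = N \frac{1}{2} = \frac{N}{2}$)
$U{\left(2 \right)} j{\left(6 \right)} v = 7 \sqrt{2} \cdot \frac{1}{2} \cdot 6 \left(-33\right) = 7 \sqrt{2} \cdot 3 \left(-33\right) = 21 \sqrt{2} \left(-33\right) = - 693 \sqrt{2}$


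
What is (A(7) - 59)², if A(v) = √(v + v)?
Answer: (59 - √14)² ≈ 3053.5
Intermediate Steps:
A(v) = √2*√v (A(v) = √(2*v) = √2*√v)
(A(7) - 59)² = (√2*√7 - 59)² = (√14 - 59)² = (-59 + √14)²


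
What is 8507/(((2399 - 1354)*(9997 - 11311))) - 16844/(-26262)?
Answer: 424177609/667798890 ≈ 0.63519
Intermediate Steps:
8507/(((2399 - 1354)*(9997 - 11311))) - 16844/(-26262) = 8507/((1045*(-1314))) - 16844*(-1/26262) = 8507/(-1373130) + 8422/13131 = 8507*(-1/1373130) + 8422/13131 = -8507/1373130 + 8422/13131 = 424177609/667798890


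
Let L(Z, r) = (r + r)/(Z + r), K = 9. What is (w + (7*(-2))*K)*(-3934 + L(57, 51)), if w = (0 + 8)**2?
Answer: 2194645/9 ≈ 2.4385e+5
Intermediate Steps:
w = 64 (w = 8**2 = 64)
L(Z, r) = 2*r/(Z + r) (L(Z, r) = (2*r)/(Z + r) = 2*r/(Z + r))
(w + (7*(-2))*K)*(-3934 + L(57, 51)) = (64 + (7*(-2))*9)*(-3934 + 2*51/(57 + 51)) = (64 - 14*9)*(-3934 + 2*51/108) = (64 - 126)*(-3934 + 2*51*(1/108)) = -62*(-3934 + 17/18) = -62*(-70795/18) = 2194645/9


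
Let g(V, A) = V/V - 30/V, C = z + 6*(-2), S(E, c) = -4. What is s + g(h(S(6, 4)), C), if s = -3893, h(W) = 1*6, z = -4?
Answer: -3897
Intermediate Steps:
C = -16 (C = -4 + 6*(-2) = -4 - 12 = -16)
h(W) = 6
g(V, A) = 1 - 30/V
s + g(h(S(6, 4)), C) = -3893 + (-30 + 6)/6 = -3893 + (1/6)*(-24) = -3893 - 4 = -3897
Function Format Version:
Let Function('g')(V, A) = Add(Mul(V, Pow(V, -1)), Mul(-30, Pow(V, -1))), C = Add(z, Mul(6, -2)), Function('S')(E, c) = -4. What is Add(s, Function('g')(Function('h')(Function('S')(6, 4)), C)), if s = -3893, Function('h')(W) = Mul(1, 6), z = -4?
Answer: -3897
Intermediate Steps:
C = -16 (C = Add(-4, Mul(6, -2)) = Add(-4, -12) = -16)
Function('h')(W) = 6
Function('g')(V, A) = Add(1, Mul(-30, Pow(V, -1)))
Add(s, Function('g')(Function('h')(Function('S')(6, 4)), C)) = Add(-3893, Mul(Pow(6, -1), Add(-30, 6))) = Add(-3893, Mul(Rational(1, 6), -24)) = Add(-3893, -4) = -3897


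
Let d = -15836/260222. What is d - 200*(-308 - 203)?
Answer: 13297336282/130111 ≈ 1.0220e+5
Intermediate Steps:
d = -7918/130111 (d = -15836*1/260222 = -7918/130111 ≈ -0.060856)
d - 200*(-308 - 203) = -7918/130111 - 200*(-308 - 203) = -7918/130111 - 200*(-511) = -7918/130111 - 1*(-102200) = -7918/130111 + 102200 = 13297336282/130111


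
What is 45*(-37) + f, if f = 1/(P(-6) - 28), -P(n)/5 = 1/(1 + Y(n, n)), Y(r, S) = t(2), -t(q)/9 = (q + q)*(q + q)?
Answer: -6658478/3999 ≈ -1665.0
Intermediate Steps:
t(q) = -36*q² (t(q) = -9*(q + q)*(q + q) = -9*2*q*2*q = -36*q²)
Y(r, S) = -144 (Y(r, S) = -36*2² = -36*4 = -144)
P(n) = 5/143 (P(n) = -5/(1 - 144) = -5/(-143) = -5*(-1/143) = 5/143)
f = -143/3999 (f = 1/(5/143 - 28) = 1/(-3999/143) = -143/3999 ≈ -0.035759)
45*(-37) + f = 45*(-37) - 143/3999 = -1665 - 143/3999 = -6658478/3999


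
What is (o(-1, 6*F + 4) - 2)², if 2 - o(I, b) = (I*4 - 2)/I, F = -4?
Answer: 36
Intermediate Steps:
o(I, b) = 2 - (-2 + 4*I)/I (o(I, b) = 2 - (I*4 - 2)/I = 2 - (4*I - 2)/I = 2 - (-2 + 4*I)/I)
(o(-1, 6*F + 4) - 2)² = ((-2 + 2/(-1)) - 2)² = ((-2 + 2*(-1)) - 2)² = ((-2 - 2) - 2)² = (-4 - 2)² = (-6)² = 36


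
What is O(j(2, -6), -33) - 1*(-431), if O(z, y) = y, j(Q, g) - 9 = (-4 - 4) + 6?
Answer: 398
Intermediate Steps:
j(Q, g) = 7 (j(Q, g) = 9 + ((-4 - 4) + 6) = 9 + (-8 + 6) = 9 - 2 = 7)
O(j(2, -6), -33) - 1*(-431) = -33 - 1*(-431) = -33 + 431 = 398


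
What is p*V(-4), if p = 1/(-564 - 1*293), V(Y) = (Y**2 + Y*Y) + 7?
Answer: -39/857 ≈ -0.045508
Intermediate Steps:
V(Y) = 7 + 2*Y**2 (V(Y) = (Y**2 + Y**2) + 7 = 2*Y**2 + 7 = 7 + 2*Y**2)
p = -1/857 (p = 1/(-564 - 293) = 1/(-857) = -1/857 ≈ -0.0011669)
p*V(-4) = -(7 + 2*(-4)**2)/857 = -(7 + 2*16)/857 = -(7 + 32)/857 = -1/857*39 = -39/857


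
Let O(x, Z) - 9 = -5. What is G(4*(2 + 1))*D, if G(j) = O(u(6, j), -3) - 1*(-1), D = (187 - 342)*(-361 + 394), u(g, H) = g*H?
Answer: -25575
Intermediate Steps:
u(g, H) = H*g
O(x, Z) = 4 (O(x, Z) = 9 - 5 = 4)
D = -5115 (D = -155*33 = -5115)
G(j) = 5 (G(j) = 4 - 1*(-1) = 4 + 1 = 5)
G(4*(2 + 1))*D = 5*(-5115) = -25575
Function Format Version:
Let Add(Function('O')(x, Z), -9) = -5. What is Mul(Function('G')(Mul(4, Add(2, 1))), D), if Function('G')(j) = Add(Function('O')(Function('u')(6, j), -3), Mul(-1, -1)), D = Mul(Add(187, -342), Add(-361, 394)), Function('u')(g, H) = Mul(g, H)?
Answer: -25575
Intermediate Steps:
Function('u')(g, H) = Mul(H, g)
Function('O')(x, Z) = 4 (Function('O')(x, Z) = Add(9, -5) = 4)
D = -5115 (D = Mul(-155, 33) = -5115)
Function('G')(j) = 5 (Function('G')(j) = Add(4, Mul(-1, -1)) = Add(4, 1) = 5)
Mul(Function('G')(Mul(4, Add(2, 1))), D) = Mul(5, -5115) = -25575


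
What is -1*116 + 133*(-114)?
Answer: -15278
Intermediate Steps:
-1*116 + 133*(-114) = -116 - 15162 = -15278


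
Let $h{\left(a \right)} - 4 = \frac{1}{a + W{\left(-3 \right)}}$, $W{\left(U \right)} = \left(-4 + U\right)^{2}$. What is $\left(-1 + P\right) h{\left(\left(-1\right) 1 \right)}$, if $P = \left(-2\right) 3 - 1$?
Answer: $- \frac{193}{6} \approx -32.167$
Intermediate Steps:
$P = -7$ ($P = -6 - 1 = -7$)
$h{\left(a \right)} = 4 + \frac{1}{49 + a}$ ($h{\left(a \right)} = 4 + \frac{1}{a + \left(-4 - 3\right)^{2}} = 4 + \frac{1}{a + \left(-7\right)^{2}} = 4 + \frac{1}{a + 49} = 4 + \frac{1}{49 + a}$)
$\left(-1 + P\right) h{\left(\left(-1\right) 1 \right)} = \left(-1 - 7\right) \frac{197 + 4 \left(\left(-1\right) 1\right)}{49 - 1} = - 8 \frac{197 + 4 \left(-1\right)}{49 - 1} = - 8 \frac{197 - 4}{48} = - 8 \cdot \frac{1}{48} \cdot 193 = \left(-8\right) \frac{193}{48} = - \frac{193}{6}$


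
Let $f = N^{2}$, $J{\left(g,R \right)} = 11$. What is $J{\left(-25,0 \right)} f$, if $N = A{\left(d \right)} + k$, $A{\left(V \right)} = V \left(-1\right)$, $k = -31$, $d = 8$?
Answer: $16731$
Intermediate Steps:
$A{\left(V \right)} = - V$
$N = -39$ ($N = \left(-1\right) 8 - 31 = -8 - 31 = -39$)
$f = 1521$ ($f = \left(-39\right)^{2} = 1521$)
$J{\left(-25,0 \right)} f = 11 \cdot 1521 = 16731$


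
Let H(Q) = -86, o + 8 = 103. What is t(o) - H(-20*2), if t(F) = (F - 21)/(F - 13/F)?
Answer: 391031/4506 ≈ 86.780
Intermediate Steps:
o = 95 (o = -8 + 103 = 95)
t(F) = (-21 + F)/(F - 13/F)
t(o) - H(-20*2) = 95*(-21 + 95)/(-13 + 95**2) - 1*(-86) = 95*74/(-13 + 9025) + 86 = 95*74/9012 + 86 = 95*(1/9012)*74 + 86 = 3515/4506 + 86 = 391031/4506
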